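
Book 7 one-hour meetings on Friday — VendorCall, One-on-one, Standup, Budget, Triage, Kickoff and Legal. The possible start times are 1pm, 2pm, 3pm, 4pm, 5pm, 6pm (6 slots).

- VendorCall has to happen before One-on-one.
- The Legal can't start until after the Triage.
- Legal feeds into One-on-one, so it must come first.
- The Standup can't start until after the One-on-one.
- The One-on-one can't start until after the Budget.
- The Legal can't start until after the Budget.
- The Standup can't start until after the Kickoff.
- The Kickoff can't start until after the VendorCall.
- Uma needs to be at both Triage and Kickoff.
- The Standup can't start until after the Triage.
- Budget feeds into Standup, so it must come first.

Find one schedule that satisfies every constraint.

Triage=1pm; One-on-one=3pm; Legal=2pm; Standup=4pm; Budget=1pm; Kickoff=2pm; VendorCall=1pm

Checking: One-on-one(3pm) before Standup(4pm); Triage(1pm) before Standup(4pm); Budget(1pm) before One-on-one(3pm); Kickoff(2pm) before Standup(4pm); Budget(1pm) before Standup(4pm); VendorCall(1pm) before Kickoff(2pm); Legal(2pm) before One-on-one(3pm); Budget(1pm) before Legal(2pm); VendorCall(1pm) before One-on-one(3pm); Triage(1pm) before Legal(2pm); Triage(1pm) != Kickoff(2pm).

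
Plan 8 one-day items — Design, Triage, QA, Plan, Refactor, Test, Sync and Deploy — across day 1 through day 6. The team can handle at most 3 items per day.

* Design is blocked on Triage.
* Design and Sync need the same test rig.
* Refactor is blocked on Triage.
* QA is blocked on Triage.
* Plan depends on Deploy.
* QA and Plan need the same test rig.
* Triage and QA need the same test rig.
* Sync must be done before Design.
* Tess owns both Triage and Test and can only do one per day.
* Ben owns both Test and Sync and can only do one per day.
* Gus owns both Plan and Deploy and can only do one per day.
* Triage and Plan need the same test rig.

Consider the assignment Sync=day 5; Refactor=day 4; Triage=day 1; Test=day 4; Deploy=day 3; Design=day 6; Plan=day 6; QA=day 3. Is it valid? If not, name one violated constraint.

Yes, all constraints hold

Refactor is blocked on Triage — holds.
The team can handle at most 3 items per day — holds.
QA is blocked on Triage — holds.
Sync must be done before Design — holds.
Plan depends on Deploy — holds.
QA and Plan need the same test rig — holds.
Triage and Plan need the same test rig — holds.
Tess owns both Triage and Test and can only do one per day — holds.
Ben owns both Test and Sync and can only do one per day — holds.
Design is blocked on Triage — holds.
Design and Sync need the same test rig — holds.
Gus owns both Plan and Deploy and can only do one per day — holds.
Triage and QA need the same test rig — holds.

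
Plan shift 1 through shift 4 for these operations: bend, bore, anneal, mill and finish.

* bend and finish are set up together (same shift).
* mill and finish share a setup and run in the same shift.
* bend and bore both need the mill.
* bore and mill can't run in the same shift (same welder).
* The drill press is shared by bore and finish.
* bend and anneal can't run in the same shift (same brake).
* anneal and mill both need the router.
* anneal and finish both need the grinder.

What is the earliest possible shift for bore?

bore at shift 1 is achievable: finish=shift 2; bore=shift 1; mill=shift 2; anneal=shift 1; bend=shift 2.

shift 1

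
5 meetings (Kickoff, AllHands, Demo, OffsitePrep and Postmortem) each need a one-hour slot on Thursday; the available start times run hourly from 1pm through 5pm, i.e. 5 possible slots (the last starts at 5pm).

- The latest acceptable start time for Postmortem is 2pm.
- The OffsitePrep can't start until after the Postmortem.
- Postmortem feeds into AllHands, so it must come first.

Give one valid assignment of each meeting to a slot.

OffsitePrep=2pm; Demo=1pm; AllHands=2pm; Kickoff=1pm; Postmortem=1pm

Checking: Postmortem(1pm) before AllHands(2pm); Postmortem(1pm) before OffsitePrep(2pm); Postmortem=1pm in [1pm,2pm].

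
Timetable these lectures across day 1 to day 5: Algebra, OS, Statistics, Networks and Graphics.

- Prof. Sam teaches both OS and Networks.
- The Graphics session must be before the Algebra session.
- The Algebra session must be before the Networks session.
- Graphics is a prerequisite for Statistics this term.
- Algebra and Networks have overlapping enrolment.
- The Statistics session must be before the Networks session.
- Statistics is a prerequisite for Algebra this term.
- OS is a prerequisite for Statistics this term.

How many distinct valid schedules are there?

Splitting on Algebra: it can be day 3 (2), day 4 (5). Listing each branch's schedules as (OS, Statistics, Networks, Graphics) by day number:
Algebra=day 3: (1,2,4,1) (1,2,5,1) — 2.
Algebra=day 4: (1,2,5,1) (1,3,5,1) (1,3,5,2) (2,3,5,1) (2,3,5,2) — 5.
Summing: 2 + 5 = 7.

7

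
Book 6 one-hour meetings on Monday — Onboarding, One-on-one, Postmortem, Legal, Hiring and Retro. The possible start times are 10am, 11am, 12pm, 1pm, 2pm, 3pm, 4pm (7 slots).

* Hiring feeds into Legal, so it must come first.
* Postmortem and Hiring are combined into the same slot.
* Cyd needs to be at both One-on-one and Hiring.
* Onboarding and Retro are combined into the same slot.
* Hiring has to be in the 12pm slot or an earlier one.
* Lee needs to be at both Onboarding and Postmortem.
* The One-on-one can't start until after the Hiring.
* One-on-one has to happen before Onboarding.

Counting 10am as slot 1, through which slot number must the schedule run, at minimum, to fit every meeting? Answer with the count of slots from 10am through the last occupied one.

3 slots

The precedence chain requires at least 3 distinct slots.
3 works (last occupied slot: 12pm): for example Postmortem in 10am, Onboarding in 12pm, Legal in 11am, Retro in 12pm, Hiring in 10am, One-on-one in 11am.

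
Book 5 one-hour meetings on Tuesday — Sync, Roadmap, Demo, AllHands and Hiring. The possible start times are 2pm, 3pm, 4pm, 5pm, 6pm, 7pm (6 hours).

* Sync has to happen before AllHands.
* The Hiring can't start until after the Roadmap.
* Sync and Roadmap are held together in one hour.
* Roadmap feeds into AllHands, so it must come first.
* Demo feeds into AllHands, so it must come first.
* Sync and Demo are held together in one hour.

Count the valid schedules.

55

Splitting on Sync: it can be 2pm (25), 3pm (16), 4pm (9), 5pm (4), 6pm (1). Listing each branch's schedules as (Roadmap, Demo, AllHands, Hiring):
Sync=2pm: (2pm,2pm,3pm,3pm) (2pm,2pm,3pm,4pm) (2pm,2pm,3pm,5pm) (2pm,2pm,3pm,6pm) (2pm,2pm,3pm,7pm) (2pm,2pm,4pm,3pm) (2pm,2pm,4pm,4pm) (2pm,2pm,4pm,5pm) (2pm,2pm,4pm,6pm) (2pm,2pm,4pm,7pm) (2pm,2pm,5pm,3pm) (2pm,2pm,5pm,4pm) (2pm,2pm,5pm,5pm) (2pm,2pm,5pm,6pm) (2pm,2pm,5pm,7pm) (2pm,2pm,6pm,3pm) (2pm,2pm,6pm,4pm) (2pm,2pm,6pm,5pm) (2pm,2pm,6pm,6pm) (2pm,2pm,6pm,7pm) (2pm,2pm,7pm,3pm) (2pm,2pm,7pm,4pm) (2pm,2pm,7pm,5pm) (2pm,2pm,7pm,6pm) (2pm,2pm,7pm,7pm) — 25.
Sync=3pm: (3pm,3pm,4pm,4pm) (3pm,3pm,4pm,5pm) (3pm,3pm,4pm,6pm) (3pm,3pm,4pm,7pm) (3pm,3pm,5pm,4pm) (3pm,3pm,5pm,5pm) (3pm,3pm,5pm,6pm) (3pm,3pm,5pm,7pm) (3pm,3pm,6pm,4pm) (3pm,3pm,6pm,5pm) (3pm,3pm,6pm,6pm) (3pm,3pm,6pm,7pm) (3pm,3pm,7pm,4pm) (3pm,3pm,7pm,5pm) (3pm,3pm,7pm,6pm) (3pm,3pm,7pm,7pm) — 16.
Sync=4pm: (4pm,4pm,5pm,5pm) (4pm,4pm,5pm,6pm) (4pm,4pm,5pm,7pm) (4pm,4pm,6pm,5pm) (4pm,4pm,6pm,6pm) (4pm,4pm,6pm,7pm) (4pm,4pm,7pm,5pm) (4pm,4pm,7pm,6pm) (4pm,4pm,7pm,7pm) — 9.
Sync=5pm: (5pm,5pm,6pm,6pm) (5pm,5pm,6pm,7pm) (5pm,5pm,7pm,6pm) (5pm,5pm,7pm,7pm) — 4.
Sync=6pm: (6pm,6pm,7pm,7pm) — 1.
Summing: 25 + 16 + 9 + 4 + 1 = 55.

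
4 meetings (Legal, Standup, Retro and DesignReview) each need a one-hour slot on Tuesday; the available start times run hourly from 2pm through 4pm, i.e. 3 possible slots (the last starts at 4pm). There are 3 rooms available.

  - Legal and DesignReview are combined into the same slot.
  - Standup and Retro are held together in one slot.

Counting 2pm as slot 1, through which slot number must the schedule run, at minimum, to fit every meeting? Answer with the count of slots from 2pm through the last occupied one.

With at most 3 per slot and 4 meetings, at least 2 slots are needed.
2 works (last occupied slot: 3pm): for example Retro -> 3pm, Legal -> 2pm, DesignReview -> 2pm, Standup -> 3pm.

2 slots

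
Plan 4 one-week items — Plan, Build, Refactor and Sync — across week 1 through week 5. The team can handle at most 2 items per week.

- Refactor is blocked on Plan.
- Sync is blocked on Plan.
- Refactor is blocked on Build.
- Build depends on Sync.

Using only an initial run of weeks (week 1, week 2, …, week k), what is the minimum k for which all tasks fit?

The precedence chain requires at least 4 distinct weeks.
With at most 2 per week and 4 tasks, at least 2 weeks are needed.
4 works (last occupied week: week 4): for example Plan=week 1, Build=week 3, Refactor=week 4, Sync=week 2.

4 weeks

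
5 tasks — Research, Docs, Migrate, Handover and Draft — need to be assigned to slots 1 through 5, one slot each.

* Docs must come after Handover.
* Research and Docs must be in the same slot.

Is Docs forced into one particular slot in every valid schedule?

No

Docs can be 2 (e.g. Draft=1; Migrate=1; Docs=2; Handover=1; Research=2) or 3 (e.g. Draft=1, Handover=1, Research=3, Docs=3, Migrate=1).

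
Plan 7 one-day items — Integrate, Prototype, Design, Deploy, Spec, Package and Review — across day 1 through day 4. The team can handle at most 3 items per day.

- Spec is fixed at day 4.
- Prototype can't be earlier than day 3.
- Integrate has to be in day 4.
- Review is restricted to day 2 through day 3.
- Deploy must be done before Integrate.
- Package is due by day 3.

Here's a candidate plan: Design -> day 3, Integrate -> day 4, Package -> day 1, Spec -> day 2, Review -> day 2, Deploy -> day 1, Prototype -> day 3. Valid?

No — it violates: Spec is fixed at day 4

Prototype can't be earlier than day 3 — holds.
The team can handle at most 3 items per day — holds.
Integrate has to be in day 4 — holds.
Spec is fixed at day 4 — violated.
Deploy must be done before Integrate — holds.
Package is due by day 3 — holds.
Review is restricted to day 2 through day 3 — holds.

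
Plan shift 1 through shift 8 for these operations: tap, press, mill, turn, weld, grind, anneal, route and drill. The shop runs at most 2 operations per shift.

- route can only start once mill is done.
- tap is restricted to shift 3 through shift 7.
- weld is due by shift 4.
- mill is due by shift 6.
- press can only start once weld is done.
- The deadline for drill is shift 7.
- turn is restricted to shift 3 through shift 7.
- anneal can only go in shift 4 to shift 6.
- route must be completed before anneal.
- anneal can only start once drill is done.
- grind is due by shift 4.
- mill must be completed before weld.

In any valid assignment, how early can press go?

shift 3

Precedence pushes press to at least shift 3.
press at shift 3 is achievable: tap -> shift 4, grind -> shift 1, turn -> shift 5, drill -> shift 2, route -> shift 3, anneal -> shift 4, press -> shift 3, mill -> shift 1, weld -> shift 2.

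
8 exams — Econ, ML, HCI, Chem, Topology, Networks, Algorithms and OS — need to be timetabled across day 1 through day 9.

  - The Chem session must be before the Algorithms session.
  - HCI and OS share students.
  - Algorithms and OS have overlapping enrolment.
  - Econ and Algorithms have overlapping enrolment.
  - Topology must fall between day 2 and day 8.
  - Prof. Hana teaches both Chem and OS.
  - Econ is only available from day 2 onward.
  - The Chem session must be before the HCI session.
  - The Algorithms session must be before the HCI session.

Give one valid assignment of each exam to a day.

Algorithms -> day 3; OS -> day 2; Chem -> day 1; Topology -> day 2; ML -> day 1; Networks -> day 1; Econ -> day 2; HCI -> day 4

Checking: Algorithms(day 3) before HCI(day 4); Chem(day 1) before HCI(day 4); Chem(day 1) before Algorithms(day 3); HCI(day 4) != OS(day 2); Econ(day 2) != Algorithms(day 3); Chem(day 1) != OS(day 2); Algorithms(day 3) != OS(day 2); Econ=day 2 in [day 2,day 9]; Topology=day 2 in [day 2,day 8].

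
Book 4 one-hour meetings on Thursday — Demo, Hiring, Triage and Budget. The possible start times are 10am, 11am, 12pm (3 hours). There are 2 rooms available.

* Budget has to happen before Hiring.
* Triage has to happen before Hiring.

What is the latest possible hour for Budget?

11am

Downstream work caps Budget at 11am.
Budget at 11am is achievable: Demo -> 10am, Budget -> 11am, Triage -> 10am, Hiring -> 12pm.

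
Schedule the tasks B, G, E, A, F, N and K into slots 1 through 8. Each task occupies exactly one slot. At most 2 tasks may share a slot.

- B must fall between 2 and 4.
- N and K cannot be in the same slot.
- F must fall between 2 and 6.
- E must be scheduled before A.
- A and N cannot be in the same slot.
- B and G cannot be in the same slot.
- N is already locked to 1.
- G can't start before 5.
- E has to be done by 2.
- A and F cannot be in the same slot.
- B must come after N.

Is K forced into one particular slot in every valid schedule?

No

K can be 2 (e.g. F in 3; G in 5; B in 2; A in 4; E in 1; N in 1; K in 2) or 3 (e.g. G in 5; A in 3; N in 1; B in 2; K in 3; F in 2; E in 1).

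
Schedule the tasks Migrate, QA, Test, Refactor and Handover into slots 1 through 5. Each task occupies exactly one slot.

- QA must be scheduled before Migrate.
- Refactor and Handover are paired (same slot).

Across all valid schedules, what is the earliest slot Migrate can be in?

Precedence pushes Migrate to at least 2.
Migrate at 2 is achievable: Refactor=1; QA=1; Handover=1; Migrate=2; Test=1.

2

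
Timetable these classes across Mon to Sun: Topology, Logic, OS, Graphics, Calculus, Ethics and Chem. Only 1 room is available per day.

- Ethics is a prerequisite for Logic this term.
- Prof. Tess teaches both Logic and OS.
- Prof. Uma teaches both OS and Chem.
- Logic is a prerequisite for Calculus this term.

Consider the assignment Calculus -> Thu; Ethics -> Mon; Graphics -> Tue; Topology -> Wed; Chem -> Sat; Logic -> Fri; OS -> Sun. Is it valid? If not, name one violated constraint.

Prof. Uma teaches both OS and Chem — holds.
Prof. Tess teaches both Logic and OS — holds.
Ethics is a prerequisite for Logic this term — holds.
Logic is a prerequisite for Calculus this term — violated.
Only 1 room is available per day — holds.

No — it violates: Logic is a prerequisite for Calculus this term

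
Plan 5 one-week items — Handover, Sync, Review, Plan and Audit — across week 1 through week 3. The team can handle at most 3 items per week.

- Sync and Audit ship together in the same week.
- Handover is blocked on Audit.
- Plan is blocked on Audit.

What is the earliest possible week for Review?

Review at week 1 is achievable: Review in week 1, Sync in week 1, Audit in week 1, Plan in week 2, Handover in week 2.

week 1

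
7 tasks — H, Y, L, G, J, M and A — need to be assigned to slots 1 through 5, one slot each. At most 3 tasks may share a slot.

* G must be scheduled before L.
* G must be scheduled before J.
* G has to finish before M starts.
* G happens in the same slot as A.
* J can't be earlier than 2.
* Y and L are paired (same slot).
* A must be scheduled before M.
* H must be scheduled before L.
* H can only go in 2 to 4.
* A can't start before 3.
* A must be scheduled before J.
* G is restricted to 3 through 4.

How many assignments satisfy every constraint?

Splitting on H: it can be 2 (6), 3 (6), 4 (3). Listing each branch's schedules as (Y, L, G, J, M, A):
H=2: (4,4,3,4,5,3) (4,4,3,5,4,3) (4,4,3,5,5,3) (5,5,3,4,4,3) (5,5,3,4,5,3) (5,5,3,5,4,3) — 6.
H=3: (4,4,3,4,5,3) (4,4,3,5,4,3) (4,4,3,5,5,3) (5,5,3,4,4,3) (5,5,3,4,5,3) (5,5,3,5,4,3) — 6.
H=4: (5,5,3,4,4,3) (5,5,3,4,5,3) (5,5,3,5,4,3) — 3.
Summing: 6 + 6 + 3 = 15.

15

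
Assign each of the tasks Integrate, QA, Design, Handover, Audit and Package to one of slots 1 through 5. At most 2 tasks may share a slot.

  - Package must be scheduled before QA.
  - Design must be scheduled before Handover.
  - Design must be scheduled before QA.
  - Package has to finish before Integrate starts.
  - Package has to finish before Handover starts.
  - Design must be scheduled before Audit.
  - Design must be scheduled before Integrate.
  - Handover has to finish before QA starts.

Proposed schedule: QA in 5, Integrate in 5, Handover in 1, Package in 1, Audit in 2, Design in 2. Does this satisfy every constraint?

At most 2 tasks may share a slot — holds.
Design must be scheduled before Handover — violated.
Design must be scheduled before Audit — violated.
Package must be scheduled before QA — holds.
Design must be scheduled before Integrate — holds.
Package has to finish before Handover starts — violated.
Design must be scheduled before QA — holds.
Handover has to finish before QA starts — holds.
Package has to finish before Integrate starts — holds.

No. Design must be scheduled before Handover is not satisfied.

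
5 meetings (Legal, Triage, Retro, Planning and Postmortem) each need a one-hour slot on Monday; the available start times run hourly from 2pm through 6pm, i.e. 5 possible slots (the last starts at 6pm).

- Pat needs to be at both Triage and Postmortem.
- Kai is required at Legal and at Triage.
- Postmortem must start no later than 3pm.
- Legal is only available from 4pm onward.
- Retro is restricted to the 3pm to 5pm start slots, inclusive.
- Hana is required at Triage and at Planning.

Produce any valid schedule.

Retro -> 3pm, Legal -> 4pm, Triage -> 3pm, Planning -> 2pm, Postmortem -> 2pm

Checking: Legal(4pm) != Triage(3pm); Triage(3pm) != Postmortem(2pm); Triage(3pm) != Planning(2pm); Postmortem=2pm in [2pm,3pm]; Legal=4pm in [4pm,6pm]; Retro=3pm in [3pm,5pm].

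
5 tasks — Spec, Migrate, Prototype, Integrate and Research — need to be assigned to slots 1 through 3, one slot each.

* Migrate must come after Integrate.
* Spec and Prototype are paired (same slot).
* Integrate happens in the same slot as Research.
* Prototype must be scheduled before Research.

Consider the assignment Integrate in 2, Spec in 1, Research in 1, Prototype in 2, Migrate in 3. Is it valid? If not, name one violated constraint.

Migrate must come after Integrate — holds.
Prototype must be scheduled before Research — violated.
Spec and Prototype are paired (same slot) — violated.
Integrate happens in the same slot as Research — violated.

No. Prototype must be scheduled before Research is not satisfied.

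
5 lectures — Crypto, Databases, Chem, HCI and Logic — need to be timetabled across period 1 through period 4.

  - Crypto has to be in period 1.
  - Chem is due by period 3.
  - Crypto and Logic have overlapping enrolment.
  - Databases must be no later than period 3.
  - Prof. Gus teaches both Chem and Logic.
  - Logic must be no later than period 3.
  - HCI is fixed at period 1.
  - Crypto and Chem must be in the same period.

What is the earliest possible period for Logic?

Logic's own window allows nothing later than period 3.
Logic at period 2 is achievable: HCI -> period 1; Crypto -> period 1; Databases -> period 1; Logic -> period 2; Chem -> period 1.
Nothing earlier works — the conflict constraints rule out every period before period 2.

period 2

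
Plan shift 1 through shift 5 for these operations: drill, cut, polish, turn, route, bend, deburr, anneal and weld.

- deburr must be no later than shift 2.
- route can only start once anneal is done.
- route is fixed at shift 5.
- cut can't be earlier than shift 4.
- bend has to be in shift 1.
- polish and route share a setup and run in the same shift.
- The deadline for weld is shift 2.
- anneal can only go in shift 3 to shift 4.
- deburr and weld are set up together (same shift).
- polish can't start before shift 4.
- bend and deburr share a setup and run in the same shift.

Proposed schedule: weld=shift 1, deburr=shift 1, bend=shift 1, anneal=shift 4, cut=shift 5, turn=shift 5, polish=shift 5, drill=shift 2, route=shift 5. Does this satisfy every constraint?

Valid

polish can't start before shift 4 — holds.
route can only start once anneal is done — holds.
anneal can only go in shift 3 to shift 4 — holds.
The deadline for weld is shift 2 — holds.
cut can't be earlier than shift 4 — holds.
polish and route share a setup and run in the same shift — holds.
bend and deburr share a setup and run in the same shift — holds.
route is fixed at shift 5 — holds.
deburr and weld are set up together (same shift) — holds.
bend has to be in shift 1 — holds.
deburr must be no later than shift 2 — holds.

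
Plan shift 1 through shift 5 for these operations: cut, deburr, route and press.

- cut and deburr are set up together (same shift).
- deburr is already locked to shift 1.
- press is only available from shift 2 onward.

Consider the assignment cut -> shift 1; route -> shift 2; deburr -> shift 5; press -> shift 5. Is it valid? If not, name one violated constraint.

No. cut and deburr are set up together (same shift) is not satisfied.

press is only available from shift 2 onward — holds.
cut and deburr are set up together (same shift) — violated.
deburr is already locked to shift 1 — violated.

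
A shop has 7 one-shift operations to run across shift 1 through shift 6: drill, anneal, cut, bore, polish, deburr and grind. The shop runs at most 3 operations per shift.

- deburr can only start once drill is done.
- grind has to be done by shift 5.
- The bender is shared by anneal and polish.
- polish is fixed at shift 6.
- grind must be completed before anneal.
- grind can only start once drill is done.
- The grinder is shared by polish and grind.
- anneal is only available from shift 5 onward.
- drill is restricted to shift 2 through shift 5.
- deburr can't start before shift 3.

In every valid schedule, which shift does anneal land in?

shift 5

anneal's window is shift 5–shift 6.
polish is fixed at shift 6, and anneal can't share a shift with polish.
So anneal must be shift 5.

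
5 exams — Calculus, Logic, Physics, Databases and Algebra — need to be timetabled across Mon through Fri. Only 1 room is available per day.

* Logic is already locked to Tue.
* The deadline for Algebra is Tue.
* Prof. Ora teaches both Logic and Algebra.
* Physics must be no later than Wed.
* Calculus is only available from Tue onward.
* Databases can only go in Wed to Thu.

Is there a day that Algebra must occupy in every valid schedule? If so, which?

Mon

Algebra's window is Mon–Tue.
Logic is fixed at Tue, and Algebra can't share a day with Logic.
So Algebra must be Mon.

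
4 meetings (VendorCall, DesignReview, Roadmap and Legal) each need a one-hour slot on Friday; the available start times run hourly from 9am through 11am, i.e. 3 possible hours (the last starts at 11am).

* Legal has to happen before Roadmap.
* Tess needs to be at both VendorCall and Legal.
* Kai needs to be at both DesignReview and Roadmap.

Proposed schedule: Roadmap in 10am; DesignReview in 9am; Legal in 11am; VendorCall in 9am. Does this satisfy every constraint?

No — it violates: Legal has to happen before Roadmap

Legal has to happen before Roadmap — violated.
Kai needs to be at both DesignReview and Roadmap — holds.
Tess needs to be at both VendorCall and Legal — holds.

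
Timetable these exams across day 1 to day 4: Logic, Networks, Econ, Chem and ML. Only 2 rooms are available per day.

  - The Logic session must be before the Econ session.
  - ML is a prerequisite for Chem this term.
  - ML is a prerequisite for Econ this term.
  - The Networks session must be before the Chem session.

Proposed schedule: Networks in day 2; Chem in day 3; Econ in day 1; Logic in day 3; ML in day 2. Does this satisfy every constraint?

No. The Logic session must be before the Econ session is not satisfied.

Only 2 rooms are available per day — holds.
The Logic session must be before the Econ session — violated.
ML is a prerequisite for Chem this term — holds.
ML is a prerequisite for Econ this term — violated.
The Networks session must be before the Chem session — holds.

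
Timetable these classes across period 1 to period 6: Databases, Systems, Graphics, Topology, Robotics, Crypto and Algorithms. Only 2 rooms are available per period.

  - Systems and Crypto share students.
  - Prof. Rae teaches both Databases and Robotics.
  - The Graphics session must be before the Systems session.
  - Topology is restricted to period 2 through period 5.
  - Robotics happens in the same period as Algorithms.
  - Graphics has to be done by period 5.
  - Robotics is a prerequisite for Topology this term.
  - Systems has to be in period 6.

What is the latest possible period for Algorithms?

period 4

Algorithms must be in the same period as Robotics, which can't be after period 4, so Algorithms is at most period 4.
Algorithms at period 4 is achievable: Algorithms=period 4; Robotics=period 4; Graphics=period 1; Topology=period 5; Crypto=period 2; Systems=period 6; Databases=period 1.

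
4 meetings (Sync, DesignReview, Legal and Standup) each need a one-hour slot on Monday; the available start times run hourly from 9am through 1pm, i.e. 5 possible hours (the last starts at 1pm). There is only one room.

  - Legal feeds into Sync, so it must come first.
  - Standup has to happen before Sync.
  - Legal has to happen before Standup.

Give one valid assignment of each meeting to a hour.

DesignReview -> 12pm; Sync -> 11am; Standup -> 10am; Legal -> 9am

Checking: Legal(9am) before Standup(10am); Standup(10am) before Sync(11am); Legal(9am) before Sync(11am); max 1 per hour (cap 1).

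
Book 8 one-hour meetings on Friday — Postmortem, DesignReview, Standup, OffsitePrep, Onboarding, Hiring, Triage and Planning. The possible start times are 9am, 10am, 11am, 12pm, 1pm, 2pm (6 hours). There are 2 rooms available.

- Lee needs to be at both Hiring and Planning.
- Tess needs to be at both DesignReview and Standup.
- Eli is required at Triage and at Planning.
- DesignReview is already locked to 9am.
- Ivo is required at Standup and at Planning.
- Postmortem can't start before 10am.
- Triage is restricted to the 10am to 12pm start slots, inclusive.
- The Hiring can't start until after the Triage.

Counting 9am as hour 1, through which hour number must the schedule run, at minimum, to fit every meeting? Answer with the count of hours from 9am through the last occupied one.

4 hours

The precedence chain requires at least 2 distinct hours.
With at most 2 per hour and 8 meetings, at least 4 hours are needed.
Propagating the time windows through the other constraints, Hiring can't land before 11am — that is hour 3 counting from 9am — so the schedule must run through at least 3 hours.
4 works (last occupied hour: 12pm): for example Planning in 12pm, Postmortem in 10am, Triage in 10am, DesignReview in 9am, Hiring in 11am, OffsitePrep in 9am, Standup in 11am, Onboarding in 12pm.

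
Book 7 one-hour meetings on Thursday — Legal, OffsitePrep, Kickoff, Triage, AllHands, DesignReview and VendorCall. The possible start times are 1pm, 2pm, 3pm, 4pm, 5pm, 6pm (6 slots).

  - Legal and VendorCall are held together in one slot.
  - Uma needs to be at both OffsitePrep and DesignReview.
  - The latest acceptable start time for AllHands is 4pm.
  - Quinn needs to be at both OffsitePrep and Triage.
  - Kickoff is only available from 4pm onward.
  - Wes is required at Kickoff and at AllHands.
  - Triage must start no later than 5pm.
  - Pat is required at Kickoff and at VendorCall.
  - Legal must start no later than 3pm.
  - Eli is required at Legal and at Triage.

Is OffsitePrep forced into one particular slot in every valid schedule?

OffsitePrep can be 1pm (e.g. VendorCall in 1pm, Legal in 1pm, OffsitePrep in 1pm, DesignReview in 2pm, AllHands in 1pm, Triage in 2pm, Kickoff in 4pm) or 2pm (e.g. OffsitePrep -> 2pm, Legal -> 1pm, AllHands -> 1pm, Triage -> 3pm, Kickoff -> 4pm, VendorCall -> 1pm, DesignReview -> 1pm).

No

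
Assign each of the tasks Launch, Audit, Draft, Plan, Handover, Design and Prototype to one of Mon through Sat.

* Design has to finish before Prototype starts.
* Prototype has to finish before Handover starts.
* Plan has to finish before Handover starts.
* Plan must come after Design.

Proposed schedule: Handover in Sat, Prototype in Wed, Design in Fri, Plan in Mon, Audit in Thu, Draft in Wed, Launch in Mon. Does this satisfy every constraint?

Plan must come after Design — violated.
Plan has to finish before Handover starts — holds.
Design has to finish before Prototype starts — violated.
Prototype has to finish before Handover starts — holds.

No. Plan must come after Design is not satisfied.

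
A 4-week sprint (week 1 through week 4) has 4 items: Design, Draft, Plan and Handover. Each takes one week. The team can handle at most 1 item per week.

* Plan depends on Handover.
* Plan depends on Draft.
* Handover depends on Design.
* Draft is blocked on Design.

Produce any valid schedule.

Plan -> week 4; Draft -> week 2; Handover -> week 3; Design -> week 1

Checking: Draft(week 2) before Plan(week 4); Design(week 1) before Handover(week 3); Design(week 1) before Draft(week 2); Handover(week 3) before Plan(week 4); max 1 per week (cap 1).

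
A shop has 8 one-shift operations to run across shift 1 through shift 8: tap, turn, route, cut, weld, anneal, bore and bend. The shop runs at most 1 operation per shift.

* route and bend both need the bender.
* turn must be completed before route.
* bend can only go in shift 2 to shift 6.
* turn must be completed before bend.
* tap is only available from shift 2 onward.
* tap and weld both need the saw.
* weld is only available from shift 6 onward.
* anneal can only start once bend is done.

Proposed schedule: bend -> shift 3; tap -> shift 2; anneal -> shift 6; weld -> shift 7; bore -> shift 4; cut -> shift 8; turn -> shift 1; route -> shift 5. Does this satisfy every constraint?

turn must be completed before route — holds.
bend can only go in shift 2 to shift 6 — holds.
tap is only available from shift 2 onward — holds.
The shop runs at most 1 operation per shift — holds.
anneal can only start once bend is done — holds.
tap and weld both need the saw — holds.
route and bend both need the bender — holds.
weld is only available from shift 6 onward — holds.
turn must be completed before bend — holds.

Yes, all constraints hold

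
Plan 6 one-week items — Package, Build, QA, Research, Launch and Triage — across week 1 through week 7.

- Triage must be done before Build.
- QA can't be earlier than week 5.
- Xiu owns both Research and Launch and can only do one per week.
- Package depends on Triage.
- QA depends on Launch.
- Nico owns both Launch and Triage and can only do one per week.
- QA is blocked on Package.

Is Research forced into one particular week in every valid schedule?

Research can be week 1 (e.g. Research -> week 1; Build -> week 2; Launch -> week 2; Package -> week 2; QA -> week 5; Triage -> week 1) or week 2 (e.g. Triage in week 1; Package in week 2; Build in week 2; Launch in week 3; Research in week 2; QA in week 5).

No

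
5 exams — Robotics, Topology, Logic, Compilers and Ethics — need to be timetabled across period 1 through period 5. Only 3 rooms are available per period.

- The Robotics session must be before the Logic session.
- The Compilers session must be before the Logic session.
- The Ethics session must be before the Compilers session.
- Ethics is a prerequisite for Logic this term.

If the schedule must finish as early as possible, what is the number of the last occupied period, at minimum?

period 3

The precedence chain requires at least 3 distinct periods.
With at most 3 per period and 5 exams, at least 2 periods are needed.
3 works (last occupied period: period 3): for example Logic=period 3, Compilers=period 2, Topology=period 1, Robotics=period 1, Ethics=period 1.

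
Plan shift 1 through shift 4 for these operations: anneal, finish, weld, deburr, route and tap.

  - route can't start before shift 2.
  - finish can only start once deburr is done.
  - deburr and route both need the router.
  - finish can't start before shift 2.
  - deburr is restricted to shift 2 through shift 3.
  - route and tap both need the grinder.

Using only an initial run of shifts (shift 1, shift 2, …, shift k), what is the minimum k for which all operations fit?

3

The precedence chain requires at least 2 distinct shifts.
Propagating the time windows through the other constraints, finish can't land before shift 3, so the schedule must run through at least shift 3.
3 works (last occupied shift: shift 3): for example weld in shift 1; finish in shift 3; tap in shift 1; anneal in shift 1; deburr in shift 2; route in shift 3.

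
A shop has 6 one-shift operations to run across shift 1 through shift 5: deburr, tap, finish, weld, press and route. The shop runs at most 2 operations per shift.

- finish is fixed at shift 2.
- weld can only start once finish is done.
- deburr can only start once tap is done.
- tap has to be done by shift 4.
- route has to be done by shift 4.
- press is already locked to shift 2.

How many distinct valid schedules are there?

48

Splitting on deburr: it can be shift 3 (8), shift 4 (15), shift 5 (25). Listing each branch's schedules as (tap, finish, weld, press, route) by shift number:
deburr=shift 3: (1,2,3,2,1) (1,2,3,2,4) (1,2,4,2,1) (1,2,4,2,3) (1,2,4,2,4) (1,2,5,2,1) (1,2,5,2,3) (1,2,5,2,4) — 8.
deburr=shift 4: (1,2,3,2,1) (1,2,3,2,3) (1,2,3,2,4) (1,2,4,2,1) (1,2,4,2,3) (1,2,5,2,1) (1,2,5,2,3) (1,2,5,2,4) (3,2,3,2,1) (3,2,3,2,4) (3,2,4,2,1) (3,2,4,2,3) (3,2,5,2,1) (3,2,5,2,3) (3,2,5,2,4) — 15.
deburr=shift 5: (1,2,3,2,1) (1,2,3,2,3) (1,2,3,2,4) (1,2,4,2,1) (1,2,4,2,3) (1,2,4,2,4) (1,2,5,2,1) (1,2,5,2,3) (1,2,5,2,4) (3,2,3,2,1) (3,2,3,2,4) (3,2,4,2,1) (3,2,4,2,3) (3,2,4,2,4) (3,2,5,2,1) (3,2,5,2,3) (3,2,5,2,4) (4,2,3,2,1) (4,2,3,2,3) (4,2,3,2,4) (4,2,4,2,1) (4,2,4,2,3) (4,2,5,2,1) (4,2,5,2,3) (4,2,5,2,4) — 25.
Summing: 8 + 15 + 25 = 48.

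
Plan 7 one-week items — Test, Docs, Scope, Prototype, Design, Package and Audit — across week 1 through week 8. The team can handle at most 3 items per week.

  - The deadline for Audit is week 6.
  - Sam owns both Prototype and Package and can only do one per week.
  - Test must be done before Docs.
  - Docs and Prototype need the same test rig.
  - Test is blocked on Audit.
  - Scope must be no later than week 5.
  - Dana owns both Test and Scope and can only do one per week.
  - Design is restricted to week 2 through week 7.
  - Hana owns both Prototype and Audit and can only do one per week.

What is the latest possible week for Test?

week 7

Precedence pushes Test to at least week 2; downstream work caps Test at week 7.
Test at week 7 is achievable: Docs -> week 8; Design -> week 2; Package -> week 1; Scope -> week 1; Test -> week 7; Prototype -> week 2; Audit -> week 1.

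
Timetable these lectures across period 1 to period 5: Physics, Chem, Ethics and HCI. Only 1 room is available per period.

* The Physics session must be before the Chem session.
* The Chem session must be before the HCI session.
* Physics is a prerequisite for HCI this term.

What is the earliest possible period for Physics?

Downstream work caps Physics at period 3.
Physics at period 1 is achievable: Physics=period 1; Chem=period 2; HCI=period 3; Ethics=period 4.

period 1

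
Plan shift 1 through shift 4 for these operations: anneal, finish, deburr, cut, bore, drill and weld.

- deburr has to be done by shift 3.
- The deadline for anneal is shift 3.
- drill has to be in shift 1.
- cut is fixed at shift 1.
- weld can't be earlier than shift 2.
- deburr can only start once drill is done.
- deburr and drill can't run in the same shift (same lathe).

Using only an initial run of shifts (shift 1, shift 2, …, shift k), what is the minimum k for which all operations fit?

2 shifts

The precedence chain requires at least 2 distinct shifts.
2 works (last occupied shift: shift 2): for example cut=shift 1, bore=shift 1, weld=shift 2, deburr=shift 2, finish=shift 1, drill=shift 1, anneal=shift 1.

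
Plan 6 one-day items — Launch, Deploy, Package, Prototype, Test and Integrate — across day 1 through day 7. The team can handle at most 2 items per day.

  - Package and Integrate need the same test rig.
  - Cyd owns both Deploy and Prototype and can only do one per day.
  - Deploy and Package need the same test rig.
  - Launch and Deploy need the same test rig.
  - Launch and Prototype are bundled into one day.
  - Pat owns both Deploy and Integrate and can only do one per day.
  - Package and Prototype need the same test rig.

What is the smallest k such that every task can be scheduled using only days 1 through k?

4

With at most 2 per day and 6 tasks, at least 3 days are needed.
Could 3 days be enough, i.e. nothing placed later than day 3? Launch could only be at {day 1, day 2, day 3}; try each:
- suppose Launch is at day 1; Prototype must be in the same day as Launch (in {day 1}) → {day 1}; Package can't share with Prototype (day 1) → {day 2, day 3}; Deploy can't share with Prototype (day 1) → {day 2, day 3}; Integrate can't use day 1, already full with Launch and Prototype (limit 2) → {day 2, day 3}; Deploy, Package and Integrate must all be in different days (Deploy/Package can't share; Deploy/Integrate can't share; Package/Integrate can't share), but they are limited to Deploy in {day 2, day 3}, Package in {day 2, day 3}, Integrate in {day 2, day 3} — together just 2 days: 3 tasks can't fit in 2 distinct days.
- suppose Launch is at day 2; Prototype must be in the same day as Launch (in {day 2}) → {day 2}; Package can't share with Prototype (day 2) → {day 1, day 3}; Deploy can't share with Prototype (day 2) → {day 1, day 3}; Integrate can't use day 2, already full with Launch and Prototype (limit 2) → {day 1, day 3}; Deploy, Package and Integrate must all be in different days (Deploy/Package can't share; Deploy/Integrate can't share; Package/Integrate can't share), but they are limited to Deploy in {day 1, day 3}, Package in {day 1, day 3}, Integrate in {day 1, day 3} — together just 2 days: 3 tasks can't fit in 2 distinct days.
- suppose Launch is at day 3; Prototype must be in the same day as Launch (in {day 3}) → {day 3}; Package can't share with Prototype (day 3) → {day 1, day 2}; Deploy can't share with Prototype (day 3) → {day 1, day 2}; Integrate can't use day 3, already full with Launch and Prototype (limit 2) → {day 1, day 2}; Deploy, Package and Integrate must all be in different days (Deploy/Package can't share; Deploy/Integrate can't share; Package/Integrate can't share), but they are limited to Deploy in {day 1, day 2}, Package in {day 1, day 2}, Integrate in {day 1, day 2} — together just 2 days: 3 tasks can't fit in 2 distinct days.
Every option fails, so 3 days is not enough.
4 works (last occupied day: day 4): for example Prototype=day 1, Test=day 2, Launch=day 1, Package=day 3, Deploy=day 2, Integrate=day 4.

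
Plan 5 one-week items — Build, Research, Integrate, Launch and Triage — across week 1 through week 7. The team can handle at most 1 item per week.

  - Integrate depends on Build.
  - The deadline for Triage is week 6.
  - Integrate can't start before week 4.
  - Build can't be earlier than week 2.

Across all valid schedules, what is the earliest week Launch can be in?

Launch at week 1 is achievable: Triage -> week 3, Launch -> week 1, Build -> week 2, Integrate -> week 4, Research -> week 5.

week 1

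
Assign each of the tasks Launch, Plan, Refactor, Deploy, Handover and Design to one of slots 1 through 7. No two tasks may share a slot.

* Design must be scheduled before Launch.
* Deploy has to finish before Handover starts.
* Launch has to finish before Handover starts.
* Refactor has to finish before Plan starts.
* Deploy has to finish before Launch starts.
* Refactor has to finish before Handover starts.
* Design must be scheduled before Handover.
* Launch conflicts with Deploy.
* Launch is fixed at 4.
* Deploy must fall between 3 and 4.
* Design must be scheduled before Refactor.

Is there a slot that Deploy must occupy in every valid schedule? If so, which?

Deploy's window is 3–4.
Launch is fixed at 4, and Deploy can't share a slot with Launch.
So Deploy must be 3.

3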